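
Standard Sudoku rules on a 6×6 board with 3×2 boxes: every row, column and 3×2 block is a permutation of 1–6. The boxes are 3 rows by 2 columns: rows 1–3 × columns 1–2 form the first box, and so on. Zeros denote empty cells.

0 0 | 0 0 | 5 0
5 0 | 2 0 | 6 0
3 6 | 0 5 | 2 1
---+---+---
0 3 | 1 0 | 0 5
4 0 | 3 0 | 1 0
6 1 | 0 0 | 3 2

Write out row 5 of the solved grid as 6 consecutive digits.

R2C2 = 4: row 2 has {2,5,6}; col 2 has {1,3,6}; box has {3,5,6} → only 4 remains.
R2C6 = 3: row 2 has {2,4,5,6}; col 6 has {1,2,5}; box has {1,2,5,6} → only 3 remains.
R3C3 = 4: row 3 has {1,2,3,5,6}; col 3 has {1,2,3}; box has {2,5} → only 4 remains.
R4C1 = 2: row 4 has {1,3,5}; col 1 has {3,4,5,6}; box has {1,3,4,6} → only 2 remains.
R4C5 = 4: row 4 has {1,2,3,5}; col 5 has {1,2,3,5,6}; box has {1,2,3,5} → only 4 remains.
R5C2 = 5: row 5 has {1,3,4}; col 2 has {1,3,4,6}; box has {1,2,3,4,6} → only 5 remains.
R5C6 = 6: row 5 has {1,3,4,5}; col 6 has {1,2,3,5}; box has {1,2,3,4,5} → only 6 remains.
R6C3 = 5: row 6 has {1,2,3,6}; col 3 has {1,2,3,4}; box has {1,3} → only 5 remains.
R6C4 = 4: row 6 has {1,2,3,5,6}; col 4 has {5}; box has {1,3,5} → only 4 remains.
R1C1 = 1: row 1 has {5}; col 1 has {2,3,4,5,6}; box has {3,4,5,6} → only 1 remains.
R1C2 = 2: row 1 has {1,5}; col 2 has {1,3,4,5,6}; box has {1,3,4,5,6} → only 2 remains.
R1C3 = 6: row 1 has {1,2,5}; col 3 has {1,2,3,4,5}; box has {2,4,5} → only 6 remains.
R1C4 = 3: row 1 has {1,2,5,6}; col 4 has {4,5}; box has {2,4,5,6} → only 3 remains.
R1C6 = 4: row 1 has {1,2,3,5,6}; col 6 has {1,2,3,5,6}; box has {1,2,3,5,6} → only 4 remains.
R2C4 = 1: row 2 has {2,3,4,5,6}; col 4 has {3,4,5}; box has {2,3,4,5,6} → only 1 remains.
R4C4 = 6: row 4 has {1,2,3,4,5}; col 4 has {1,3,4,5}; box has {1,3,4,5} → only 6 remains.
R5C4 = 2: row 5 has {1,3,4,5,6}; col 4 has {1,3,4,5,6}; box has {1,3,4,5,6} → only 2 remains.

453216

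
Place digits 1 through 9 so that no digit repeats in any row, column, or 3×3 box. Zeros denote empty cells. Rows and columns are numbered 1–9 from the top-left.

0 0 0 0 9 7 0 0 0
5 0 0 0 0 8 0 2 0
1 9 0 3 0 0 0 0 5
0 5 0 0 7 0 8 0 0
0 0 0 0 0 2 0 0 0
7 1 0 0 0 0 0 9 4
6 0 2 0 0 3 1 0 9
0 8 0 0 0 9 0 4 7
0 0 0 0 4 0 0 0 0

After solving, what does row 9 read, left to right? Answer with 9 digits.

975841632

r8c1 = 3 (sole candidate).
r9c1 = 9: row 9 has {4}; col 1 has {1,3,5,6,7}; box has {2,3,6,8} → only 9 remains.
r9c2 = 7: row 9 has {4,9}; col 2 has {1,5,8,9}; box has {2,3,6,8,9} → only 7 remains.
r7c2 = 4 (sole candidate).
r1c4 = 5 (hidden single in row 1).
r2c7 = 9 (hidden single in row 2).
r2c3 = 7 (hidden single in row 2).
r2c4 = 4 (hidden single in row 2).
r3c6 = 6 (sole candidate).
r6c6 = 5 (sole candidate).
r9c6 = 1: row 9 has {4,7,9}; col 6 has {2,3,5,6,7,8,9}; box has {3,4,9} → only 1 remains.
r2c5 = 1 (sole candidate).
r3c5 = 2 (sole candidate).
r4c6 = 4 (sole candidate).
r9c3 = 5: row 9 has {1,4,7,9}; col 3 has {2,7}; box has {2,3,4,6,7,8,9} → only 5 remains.
r4c1 = 2 (sole candidate).
r8c3 = 1 (sole candidate).
r1c2 = 2 (hidden single in row 1).
r6c7 = 2 (hidden single in row 6).
r7c4 = 7 (hidden single in row 7).
r8c4 = 2 (hidden single in row 8).
r9c9 = 2: in row 9, 2 can only go here (every other open cell in that row sees a 2).
r1c9 = 8 (hidden single in column 9).
r1c1 = 4 (sole candidate).
r3c3 = 8 (sole candidate).
r3c8 = 7 (sole candidate).
r5c1 = 8 (sole candidate).
r3c7 = 4 (sole candidate).
r1c8 = 1 (hidden single in row 1).
r5c3 = 4 (hidden single in row 5).
r5c7 = 7 (hidden single in row 5).
r5c8 = 5 (hidden single in row 5).
r5c4 = 9 (hidden single in row 5).
r7c8 = 8 (sole candidate).
r7c5 = 5 (sole candidate).
r8c5 = 6 (sole candidate).
r8c7 = 5 (sole candidate).
r9c4 = 8: row 9 has {1,2,4,5,7,9}; col 4 has {2,3,4,5,7,9}; box has {1,2,3,4,5,6,7,9} → only 8 remains.
r5c5 = 3 (sole candidate).
r6c4 = 6 (sole candidate).
r6c5 = 8 (sole candidate).
r4c4 = 1 (sole candidate).
r5c2 = 6 (sole candidate).
r5c9 = 1 (sole candidate).
r6c3 = 3 (sole candidate).
r1c3 = 6 (sole candidate).
r1c7 = 3 (sole candidate).
r2c2 = 3 (sole candidate).
r2c9 = 6 (sole candidate).
r4c3 = 9 (sole candidate).
r4c9 = 3 (sole candidate).
r9c7 = 6: row 9 has {1,2,4,5,7,8,9}; col 7 has {1,2,3,4,5,7,8,9}; box has {1,2,4,5,7,8,9} → only 6 remains.
r9c8 = 3: row 9 has {1,2,4,5,6,7,8,9}; col 8 has {1,2,4,5,7,8,9}; box has {1,2,4,5,6,7,8,9} → only 3 remains.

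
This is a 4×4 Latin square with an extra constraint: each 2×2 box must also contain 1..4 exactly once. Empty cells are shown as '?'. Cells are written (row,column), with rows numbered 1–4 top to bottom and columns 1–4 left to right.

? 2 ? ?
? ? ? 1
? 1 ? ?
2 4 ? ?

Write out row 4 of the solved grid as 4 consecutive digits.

(2,2) = 3: row 2 has {1}; col 2 has {1,2,4}; box has {2} → only 3 remains.
(3,1) = 3: row 3 has {1}; col 1 has {2}; box has {1,2,4} → only 3 remains.
(4,4) = 3: row 4 has {2,4}; col 4 has {1}; box has {} → only 3 remains.
(1,4) = 4: row 1 has {2}; col 4 has {1,3}; box has {1} → only 4 remains.
(2,1) = 4: row 2 has {1,3}; col 1 has {2,3}; box has {2,3} → only 4 remains.
(2,3) = 2: row 2 has {1,3,4}; col 3 has {}; box has {1,4} → only 2 remains.
(3,3) = 4: row 3 has {1,3}; col 3 has {2}; box has {3} → only 4 remains.
(3,4) = 2: row 3 has {1,3,4}; col 4 has {1,3,4}; box has {3,4} → only 2 remains.
(4,3) = 1: row 4 has {2,3,4}; col 3 has {2,4}; box has {2,3,4} → only 1 remains.

2413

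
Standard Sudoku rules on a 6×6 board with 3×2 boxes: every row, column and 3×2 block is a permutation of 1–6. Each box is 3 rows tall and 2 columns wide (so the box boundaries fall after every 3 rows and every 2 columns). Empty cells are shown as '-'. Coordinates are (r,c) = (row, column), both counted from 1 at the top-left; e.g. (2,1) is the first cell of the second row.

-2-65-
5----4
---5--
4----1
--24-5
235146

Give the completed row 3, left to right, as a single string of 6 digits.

341562

(1,6) = 3: row 1 has {2,5,6}; col 6 has {1,4,5,6}; box has {4,5} → only 3 remains.
(3,6) = 2: row 3 has {5}; col 6 has {1,3,4,5,6}; box has {3,4,5} → only 2 remains.
(4,4) = 3: row 4 has {1,4}; col 4 has {1,4,5,6}; box has {1,2,4,5} → only 3 remains.
(4,5) = 2: row 4 has {1,3,4}; col 5 has {4,5}; box has {1,4,5,6} → only 2 remains.
(5,5) = 3: row 5 has {2,4,5}; col 5 has {2,4,5}; box has {1,2,4,5,6} → only 3 remains.
(1,1) = 1: row 1 has {2,3,5,6}; col 1 has {2,4,5}; box has {2,5} → only 1 remains.
(1,3) = 4: row 1 has {1,2,3,5,6}; col 3 has {2,5}; box has {5,6} → only 4 remains.
(2,2) = 6: row 2 has {4,5}; col 2 has {2,3}; box has {1,2,5} → only 6 remains.
(2,4) = 2: row 2 has {4,5,6}; col 4 has {1,3,4,5,6}; box has {4,5,6} → only 2 remains.
(2,5) = 1: row 2 has {2,4,5,6}; col 5 has {2,3,4,5}; box has {2,3,4,5} → only 1 remains.
(3,1) = 3: row 3 has {2,5}; col 1 has {1,2,4,5}; box has {1,2,5,6} → only 3 remains.
(3,2) = 4: row 3 has {2,3,5}; col 2 has {2,3,6}; box has {1,2,3,5,6} → only 4 remains.
(3,3) = 1: row 3 has {2,3,4,5}; col 3 has {2,4,5}; box has {2,4,5,6} → only 1 remains.
(3,5) = 6: row 3 has {1,2,3,4,5}; col 5 has {1,2,3,4,5}; box has {1,2,3,4,5} → only 6 remains.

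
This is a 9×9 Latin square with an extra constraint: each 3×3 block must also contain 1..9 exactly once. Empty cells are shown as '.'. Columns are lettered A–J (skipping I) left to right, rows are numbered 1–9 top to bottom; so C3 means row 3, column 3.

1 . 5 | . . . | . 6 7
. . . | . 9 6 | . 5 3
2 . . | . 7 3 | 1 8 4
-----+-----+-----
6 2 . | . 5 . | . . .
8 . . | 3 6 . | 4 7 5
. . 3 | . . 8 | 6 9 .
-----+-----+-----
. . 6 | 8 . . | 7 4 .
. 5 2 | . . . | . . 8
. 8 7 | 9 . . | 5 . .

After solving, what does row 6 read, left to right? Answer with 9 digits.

G2 = 2 (sole candidate).
C3 = 9 (sole candidate).
D3 = 5 (sole candidate).
J4 = 1 (sole candidate).
C5 = 1 (sole candidate).
J6 = 2: row 6 has {3,6,8,9}; col 9 has {1,3,4,5,7,8}; box has {1,4,5,6,7,9} → only 2 remains.
J7 = 9 (sole candidate).
G8 = 3 (sole candidate).
H8 = 1 (sole candidate).
H9 = 2 (sole candidate).
J9 = 6 (sole candidate).
G1 = 9 (sole candidate).
B3 = 6 (sole candidate).
C4 = 4 (sole candidate).
D4 = 7 (sole candidate).
F4 = 9 (sole candidate).
G4 = 8 (sole candidate).
H4 = 3 (sole candidate).
B5 = 9 (sole candidate).
F5 = 2 (sole candidate).
B6 = 7: row 6 has {2,3,6,8,9}; col 2 has {2,5,6,8,9}; box has {1,2,3,4,6,8,9} → only 7 remains.
A7 = 3 (sole candidate).
B7 = 1 (sole candidate).
E7 = 2 (sole candidate).
F7 = 5 (sole candidate).
E8 = 4 (sole candidate).
F8 = 7 (sole candidate).
A9 = 4 (sole candidate).
F9 = 1 (sole candidate).
E1 = 8 (sole candidate).
F1 = 4 (sole candidate).
A2 = 7 (sole candidate).
B2 = 4 (sole candidate).
C2 = 8 (sole candidate).
D2 = 1 (sole candidate).
A6 = 5: row 6 has {2,3,6,7,8,9}; col 1 has {1,2,3,4,6,7,8}; box has {1,2,3,4,6,7,8,9} → only 5 remains.
D6 = 4: row 6 has {2,3,5,6,7,8,9}; col 4 has {1,3,5,7,8,9}; box has {2,3,5,6,7,8,9} → only 4 remains.
E6 = 1: row 6 has {2,3,4,5,6,7,8,9}; col 5 has {2,4,5,6,7,8,9}; box has {2,3,4,5,6,7,8,9} → only 1 remains.

573418692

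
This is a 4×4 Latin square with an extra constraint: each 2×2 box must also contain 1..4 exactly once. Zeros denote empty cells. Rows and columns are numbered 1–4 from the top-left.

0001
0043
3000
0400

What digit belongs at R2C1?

R1C3 = 2: row 1 has {1}; col 3 has {4}; box has {1,3,4} → only 2 remains.
R3C3 = 1: row 3 has {3}; col 3 has {2,4}; box has {} → only 1 remains.
R4C3 = 3: row 4 has {4}; col 3 has {1,2,4}; box has {1} → only 3 remains.
R4C4 = 2: row 4 has {3,4}; col 4 has {1,3}; box has {1,3} → only 2 remains.
R1C1 = 4: row 1 has {1,2}; col 1 has {3}; box has {} → only 4 remains.
R1C2 = 3: row 1 has {1,2,4}; col 2 has {4}; box has {4} → only 3 remains.
R3C2 = 2: row 3 has {1,3}; col 2 has {3,4}; box has {3,4} → only 2 remains.
R3C4 = 4: row 3 has {1,2,3}; col 4 has {1,2,3}; box has {1,2,3} → only 4 remains.
R4C1 = 1: row 4 has {2,3,4}; col 1 has {3,4}; box has {2,3,4} → only 1 remains.
R2C1 = 2: row 2 has {3,4}; col 1 has {1,3,4}; box has {3,4} → only 2 remains.

2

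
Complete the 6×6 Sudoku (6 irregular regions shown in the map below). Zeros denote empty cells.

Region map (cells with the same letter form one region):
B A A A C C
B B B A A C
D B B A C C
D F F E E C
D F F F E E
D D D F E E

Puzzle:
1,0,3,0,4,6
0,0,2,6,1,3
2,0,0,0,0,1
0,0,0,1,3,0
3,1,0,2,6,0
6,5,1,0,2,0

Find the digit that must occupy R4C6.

2

R1C2 = 2 (sole candidate).
R1C4 = 5 (sole candidate).
R2C2 = 4 (sole candidate).
R3C4 = 4 (sole candidate).
R3C5 = 5 (sole candidate).
R4C1 = 4 (sole candidate).
R4C2 = 6 (sole candidate).
R4C3 = 5 (sole candidate).
R4C6 = 2: row 4 has {1,3,4,5,6}; col 6 has {1,3,6}; region has {1,3,4,5,6} → only 2 remains.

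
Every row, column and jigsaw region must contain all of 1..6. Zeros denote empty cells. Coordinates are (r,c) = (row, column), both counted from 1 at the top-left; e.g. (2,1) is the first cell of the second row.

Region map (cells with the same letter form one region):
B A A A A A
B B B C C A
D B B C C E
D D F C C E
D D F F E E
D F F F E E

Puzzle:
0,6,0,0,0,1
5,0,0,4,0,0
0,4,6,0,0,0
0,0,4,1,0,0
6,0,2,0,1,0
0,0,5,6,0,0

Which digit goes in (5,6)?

(1,3) = 3 (sole candidate).
(2,3) = 1 (sole candidate).
(2,6) = 2 (sole candidate).
(5,4) = 3 (sole candidate).
(6,2) = 1 (sole candidate).
(1,1) = 2 (sole candidate).
(1,4) = 5 (sole candidate).
(1,5) = 4 (sole candidate).
(2,2) = 3 (sole candidate).
(2,5) = 6 (sole candidate).
(3,4) = 2 (sole candidate).
(4,1) = 3 (sole candidate).
(4,5) = 5 (sole candidate).
(4,6) = 6 (sole candidate).
(5,2) = 5 (sole candidate).
(5,6) = 4: row 5 has {1,2,3,5,6}; col 6 has {1,2,6}; region has {1,6} → only 4 remains.

4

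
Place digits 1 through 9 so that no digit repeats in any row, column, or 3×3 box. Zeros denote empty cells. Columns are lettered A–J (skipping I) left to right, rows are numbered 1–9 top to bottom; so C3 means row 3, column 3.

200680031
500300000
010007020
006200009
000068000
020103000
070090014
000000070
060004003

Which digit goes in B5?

5

F4 = 5: row 4 has {2,6,9}; col 6 has {3,4,7,8}; box has {1,2,3,6,8} → only 5 remains.
F1 = 9: row 1 has {1,2,3,6,8}; col 6 has {3,4,5,7,8}; box has {3,6,7,8} → only 9 remains.
B1 = 4: row 1 has {1,2,3,6,8,9}; col 2 has {1,2,6,7}; box has {1,2,5} → only 4 remains.
C1 = 7: row 1 has {1,2,3,4,6,8,9}; col 3 has {6}; box has {1,2,4,5} → only 7 remains.
G1 = 5: row 1 has {1,2,3,4,6,7,8,9}; col 7 has {}; box has {1,2,3} → only 5 remains.
A3 = 6: in column 1, 6 can only go here (every other open cell in that column sees a 6).
J3 = 8: row 3 has {1,2,6,7}; col 9 has {1,3,4,9}; box has {1,2,3,5} → only 8 remains.
C3 = 3: in row 3, 3 can only go here (every other open cell in that row sees a 3).
G3 = 9: in row 3, 9 can only go here (every other open cell in that row sees a 9).
A7 = 3: in row 7, 3 can only go here (every other open cell in that row sees a 3).
E8 = 3: in row 8, 3 can only go here (every other open cell in that row sees a 3).
D5 = 9: in column 4, 9 can only go here (every other open cell in that column sees a 9).
D3 = 4: in column 4, 4 can only go here (every other open cell in that column sees a 4).
D9 = 7: in column 4, 7 can only go here (every other open cell in that column sees a 7).
E3 = 5: row 3 has {1,2,3,4,6,7,8,9}; col 5 has {3,6,8,9}; box has {3,4,6,7,8,9} → only 5 remains.
H9 = 9: in column 8, 9 can only go here (every other open cell in that column sees a 9).
C9 = 5: in row 9, 5 can only go here (every other open cell in that row sees a 5).
D7 = 5: in row 7, 5 can only go here (every other open cell in that row sees a 5).
D8 = 8: row 8 has {3,7}; col 4 has {1,2,3,4,5,6,7,9}; box has {3,4,5,7,9} → only 8 remains.
B8 = 9: row 8 has {3,7,8}; col 2 has {1,2,4,6,7}; box has {3,5,6,7} → only 9 remains.
B2 = 8: row 2 has {3,5}; col 2 has {1,2,4,6,7,9}; box has {1,2,3,4,5,6,7} → only 8 remains.
C2 = 9: row 2 has {3,5,8}; col 3 has {3,5,6,7}; box has {1,2,3,4,5,6,7,8} → only 9 remains.
B4 = 3: row 4 has {2,5,6,9}; col 2 has {1,2,4,6,7,8,9}; box has {2,6} → only 3 remains.
B5 = 5: row 5 has {6,8,9}; col 2 has {1,2,3,4,6,7,8,9}; box has {2,3,6} → only 5 remains.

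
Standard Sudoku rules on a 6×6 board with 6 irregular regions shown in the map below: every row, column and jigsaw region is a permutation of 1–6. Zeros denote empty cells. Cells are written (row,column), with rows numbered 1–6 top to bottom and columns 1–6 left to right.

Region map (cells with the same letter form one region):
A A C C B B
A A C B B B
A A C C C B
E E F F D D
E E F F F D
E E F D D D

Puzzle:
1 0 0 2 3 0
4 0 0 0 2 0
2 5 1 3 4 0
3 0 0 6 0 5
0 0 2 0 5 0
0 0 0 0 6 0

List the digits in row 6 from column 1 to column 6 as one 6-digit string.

513462

(1,2) = 6: row 1 has {1,2,3}; col 2 has {5}; region has {1,2,4,5} → only 6 remains.
(1,3) = 5: row 1 has {1,2,3,6}; col 3 has {1,2}; region has {1,2,3,4} → only 5 remains.
(1,6) = 4: row 1 has {1,2,3,5,6}; col 6 has {5}; region has {2,3} → only 4 remains.
(2,2) = 3: row 2 has {2,4}; col 2 has {5,6}; region has {1,2,4,5,6} → only 3 remains.
(2,3) = 6: row 2 has {2,3,4}; col 3 has {1,2,5}; region has {1,2,3,4,5} → only 6 remains.
(2,6) = 1: row 2 has {2,3,4,6}; col 6 has {4,5}; region has {2,3,4} → only 1 remains.
(3,6) = 6: row 3 has {1,2,3,4,5}; col 6 has {1,4,5}; region has {1,2,3,4} → only 6 remains.
(4,3) = 4: row 4 has {3,5,6}; col 3 has {1,2,5,6}; region has {2,5,6} → only 4 remains.
(4,5) = 1: row 4 has {3,4,5,6}; col 5 has {2,3,4,5,6}; region has {5,6} → only 1 remains.
(5,1) = 6: row 5 has {2,5}; col 1 has {1,2,3,4}; region has {3} → only 6 remains.
(5,4) = 1: row 5 has {2,5,6}; col 4 has {2,3,6}; region has {2,4,5,6} → only 1 remains.
(5,6) = 3: row 5 has {1,2,5,6}; col 6 has {1,4,5,6}; region has {1,5,6} → only 3 remains.
(6,1) = 5: row 6 has {6}; col 1 has {1,2,3,4,6}; region has {3,6} → only 5 remains.
(6,3) = 3: row 6 has {5,6}; col 3 has {1,2,4,5,6}; region has {1,2,4,5,6} → only 3 remains.
(6,4) = 4: row 6 has {3,5,6}; col 4 has {1,2,3,6}; region has {1,3,5,6} → only 4 remains.
(6,6) = 2: row 6 has {3,4,5,6}; col 6 has {1,3,4,5,6}; region has {1,3,4,5,6} → only 2 remains.
(2,4) = 5: row 2 has {1,2,3,4,6}; col 4 has {1,2,3,4,6}; region has {1,2,3,4,6} → only 5 remains.
(4,2) = 2: row 4 has {1,3,4,5,6}; col 2 has {3,5,6}; region has {3,5,6} → only 2 remains.
(5,2) = 4: row 5 has {1,2,3,5,6}; col 2 has {2,3,5,6}; region has {2,3,5,6} → only 4 remains.
(6,2) = 1: row 6 has {2,3,4,5,6}; col 2 has {2,3,4,5,6}; region has {2,3,4,5,6} → only 1 remains.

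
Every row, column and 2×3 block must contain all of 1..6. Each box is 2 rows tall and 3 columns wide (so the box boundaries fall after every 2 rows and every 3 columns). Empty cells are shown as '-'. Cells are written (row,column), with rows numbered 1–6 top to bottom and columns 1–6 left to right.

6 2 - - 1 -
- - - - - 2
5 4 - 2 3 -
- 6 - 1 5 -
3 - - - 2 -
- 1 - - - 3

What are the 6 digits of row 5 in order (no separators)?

(3,3) = 1: row 3 has {2,3,4,5}; col 3 has {}; box has {4,5,6} → only 1 remains.
(3,6) = 6: row 3 has {1,2,3,4,5}; col 6 has {2,3}; box has {1,2,3,5} → only 6 remains.
(4,1) = 2: row 4 has {1,5,6}; col 1 has {3,5,6}; box has {1,4,5,6} → only 2 remains.
(4,3) = 3: row 4 has {1,2,5,6}; col 3 has {1}; box has {1,2,4,5,6} → only 3 remains.
(4,6) = 4: row 4 has {1,2,3,5,6}; col 6 has {2,3,6}; box has {1,2,3,5,6} → only 4 remains.
(5,2) = 5: row 5 has {2,3}; col 2 has {1,2,4,6}; box has {1,3} → only 5 remains.
(5,6) = 1: row 5 has {2,3,5}; col 6 has {2,3,4,6}; box has {2,3} → only 1 remains.
(6,1) = 4: row 6 has {1,3}; col 1 has {2,3,5,6}; box has {1,3,5} → only 4 remains.
(6,5) = 6: row 6 has {1,3,4}; col 5 has {1,2,3,5}; box has {1,2,3} → only 6 remains.
(1,6) = 5: row 1 has {1,2,6}; col 6 has {1,2,3,4,6}; box has {1,2} → only 5 remains.
(2,1) = 1: row 2 has {2}; col 1 has {2,3,4,5,6}; box has {2,6} → only 1 remains.
(2,2) = 3: row 2 has {1,2}; col 2 has {1,2,4,5,6}; box has {1,2,6} → only 3 remains.
(2,5) = 4: row 2 has {1,2,3}; col 5 has {1,2,3,5,6}; box has {1,2,5} → only 4 remains.
(5,3) = 6: row 5 has {1,2,3,5}; col 3 has {1,3}; box has {1,3,4,5} → only 6 remains.
(5,4) = 4: row 5 has {1,2,3,5,6}; col 4 has {1,2}; box has {1,2,3,6} → only 4 remains.

356421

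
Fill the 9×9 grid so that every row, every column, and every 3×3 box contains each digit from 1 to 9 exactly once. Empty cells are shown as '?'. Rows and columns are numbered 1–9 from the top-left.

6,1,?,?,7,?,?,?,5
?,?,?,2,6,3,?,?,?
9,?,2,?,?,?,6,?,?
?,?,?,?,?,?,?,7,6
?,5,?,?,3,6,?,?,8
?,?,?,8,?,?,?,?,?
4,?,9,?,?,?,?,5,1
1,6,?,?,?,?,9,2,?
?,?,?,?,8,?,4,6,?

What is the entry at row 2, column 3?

5

row 7, column 5 = 2 (sole candidate).
row 7, column 6 = 7 (sole candidate).
row 1, column 7 = 2 (hidden single in row 1).
row 5, column 7 = 1 (sole candidate).
row 2, column 8 = 1 (hidden single in row 2).
row 2, column 9 = 9 (hidden single in row 2).
row 5, column 1 = 2 (hidden single in row 5).
row 4, column 6 = 2 (hidden single in row 4).
row 6, column 9 = 2 (hidden single in row 6).
row 6, column 3 = 6 (hidden single in row 6).
row 7, column 4 = 6 (hidden single in row 7).
row 8, column 3 = 8 (hidden single in row 8).
row 7, column 2 = 3 (sole candidate).
row 7, column 7 = 8 (sole candidate).
row 2, column 7 = 7 (sole candidate).
row 3, column 2 = 7 (hidden single in row 3).
row 9, column 2 = 2 (sole candidate).
row 6, column 1 = 7 (hidden single in row 6).
row 5, column 3 = 4 (sole candidate).
row 5, column 8 = 9 (sole candidate).
row 6, column 2 = 9 (sole candidate).
row 9, column 1 = 5 (sole candidate).
row 9, column 3 = 7 (sole candidate).
row 9, column 9 = 3 (sole candidate).
row 1, column 3 = 3 (sole candidate).
row 2, column 1 = 8 (sole candidate).
row 2, column 2 = 4 (sole candidate).
row 2, column 3 = 5: row 2 has {1,2,3,4,6,7,8,9}; col 3 has {2,3,4,6,7,8,9}; box has {1,2,3,4,6,7,8,9} → only 5 remains.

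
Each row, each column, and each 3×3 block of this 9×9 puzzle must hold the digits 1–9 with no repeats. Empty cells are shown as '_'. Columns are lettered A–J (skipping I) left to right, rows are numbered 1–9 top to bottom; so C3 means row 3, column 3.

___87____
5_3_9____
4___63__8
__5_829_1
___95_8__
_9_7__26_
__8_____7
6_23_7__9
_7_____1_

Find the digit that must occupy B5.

B2 = 8: in row 2, 8 can only go here (every other open cell in that row sees an 8).
J6 = 5: in row 6, 5 can only go here (every other open cell in that row sees a 5).
A6 = 8: in row 6, 8 can only go here (every other open cell in that row sees an 8).
E6 = 3: in row 6, 3 can only go here (every other open cell in that row sees a 3).
H8 = 8: in row 8, 8 can only go here (every other open cell in that row sees an 8).
F9 = 8: in row 9, 8 can only go here (every other open cell in that row sees an 8).
F7 = 9: in column 6, 9 can only go here (every other open cell in that column sees a 9).
F1 = 5: in column 6, 5 can only go here (every other open cell in that column sees a 5).
F5 = 6: in column 6, 6 can only go here (every other open cell in that column sees a 6).
D4 = 4: row 4 has {1,2,5,8,9}; col 4 has {3,7,8,9}; box has {2,3,5,6,7,8,9} → only 4 remains.
F6 = 1: row 6 has {2,3,5,6,7,8,9}; col 6 has {2,3,5,6,7,8,9}; box has {2,3,4,5,6,7,8,9} → only 1 remains.
F2 = 4: row 2 has {3,5,8,9}; col 6 has {1,2,3,5,6,7,8,9}; box has {3,5,6,7,8,9} → only 4 remains.
C6 = 4: row 6 has {1,2,3,5,6,7,8,9}; col 3 has {2,3,5,8}; box has {5,8,9} → only 4 remains.
C9 = 9: row 9 has {1,7,8}; col 3 has {2,3,4,5,8}; box has {2,6,7,8} → only 9 remains.
A9 = 3: row 9 has {1,7,8,9}; col 1 has {4,5,6,8}; box has {2,6,7,8,9} → only 3 remains.
A4 = 7: row 4 has {1,2,4,5,8,9}; col 1 has {3,4,5,6,8}; box has {4,5,8,9} → only 7 remains.
H4 = 3: row 4 has {1,2,4,5,7,8,9}; col 8 has {1,6,8}; box has {1,2,5,6,8,9} → only 3 remains.
C5 = 1: row 5 has {5,6,8,9}; col 3 has {2,3,4,5,8,9}; box has {4,5,7,8,9} → only 1 remains.
J5 = 4: row 5 has {1,5,6,8,9}; col 9 has {1,5,7,8,9}; box has {1,2,3,5,6,8,9} → only 4 remains.
A7 = 1: row 7 has {7,8,9}; col 1 has {3,4,5,6,7,8}; box has {2,3,6,7,8,9} → only 1 remains.
C1 = 6: row 1 has {5,7,8}; col 3 has {1,2,3,4,5,8,9}; box has {3,4,5,8} → only 6 remains.
C3 = 7: row 3 has {3,4,6,8}; col 3 has {1,2,3,4,5,6,8,9}; box has {3,4,5,6,8} → only 7 remains.
B4 = 6: row 4 has {1,2,3,4,5,7,8,9}; col 2 has {7,8,9}; box has {1,4,5,7,8,9} → only 6 remains.
A5 = 2: row 5 has {1,4,5,6,8,9}; col 1 has {1,3,4,5,6,7,8}; box has {1,4,5,6,7,8,9} → only 2 remains.
B5 = 3: row 5 has {1,2,4,5,6,8,9}; col 2 has {6,7,8,9}; box has {1,2,4,5,6,7,8,9} → only 3 remains.

3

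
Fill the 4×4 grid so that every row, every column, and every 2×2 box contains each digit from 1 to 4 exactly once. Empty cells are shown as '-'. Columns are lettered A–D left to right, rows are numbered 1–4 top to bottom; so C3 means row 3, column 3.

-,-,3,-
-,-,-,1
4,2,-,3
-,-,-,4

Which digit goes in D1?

2

D1 = 2: row 1 has {3}; col 4 has {1,3,4}; box has {1,3} → only 2 remains.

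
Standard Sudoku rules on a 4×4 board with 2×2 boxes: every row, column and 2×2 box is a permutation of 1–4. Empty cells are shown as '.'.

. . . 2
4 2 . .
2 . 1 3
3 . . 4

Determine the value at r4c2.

1

r1c1 = 1 (sole candidate).
r1c2 = 3 (sole candidate).
r1c3 = 4 (sole candidate).
r2c3 = 3 (sole candidate).
r2c4 = 1 (sole candidate).
r3c2 = 4 (sole candidate).
r4c2 = 1: row 4 has {3,4}; col 2 has {2,3,4}; box has {2,3,4} → only 1 remains.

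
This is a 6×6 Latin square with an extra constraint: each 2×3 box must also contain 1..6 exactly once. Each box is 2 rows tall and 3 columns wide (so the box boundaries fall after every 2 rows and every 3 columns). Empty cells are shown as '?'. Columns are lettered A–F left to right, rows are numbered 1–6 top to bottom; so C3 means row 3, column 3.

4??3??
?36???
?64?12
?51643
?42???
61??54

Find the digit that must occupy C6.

3

B1 = 2 (sole candidate).
C1 = 5 (sole candidate).
E1 = 6 (sole candidate).
F1 = 1 (sole candidate).
A2 = 1 (sole candidate).
E2 = 2 (sole candidate).
F2 = 5 (sole candidate).
A3 = 3 (sole candidate).
D3 = 5 (sole candidate).
A4 = 2 (sole candidate).
A5 = 5 (sole candidate).
D5 = 1 (sole candidate).
E5 = 3 (sole candidate).
F5 = 6 (sole candidate).
C6 = 3: row 6 has {1,4,5,6}; col 3 has {1,2,4,5,6}; box has {1,2,4,5,6} → only 3 remains.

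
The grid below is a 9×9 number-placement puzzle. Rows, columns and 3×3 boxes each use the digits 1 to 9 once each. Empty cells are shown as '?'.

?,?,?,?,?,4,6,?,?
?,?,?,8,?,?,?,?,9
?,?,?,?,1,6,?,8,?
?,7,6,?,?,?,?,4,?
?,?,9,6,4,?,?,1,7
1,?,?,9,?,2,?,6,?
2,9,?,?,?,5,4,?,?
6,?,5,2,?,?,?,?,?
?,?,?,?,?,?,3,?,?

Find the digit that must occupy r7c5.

r7c8 = 7: row 7 has {2,4,5,9}; col 8 has {1,4,6,8}; box has {3,4} → only 7 remains.
r8c8 = 9: row 8 has {2,5,6}; col 8 has {1,4,6,7,8}; box has {3,4,7} → only 9 remains.
r2c2 = 6: in row 2, 6 can only go here (every other open cell in that row sees a 6).
r3c1 = 9: in row 3, 9 can only go here (every other open cell in that row sees a 9).
r1c5 = 9: in row 1, 9 can only go here (every other open cell in that row sees a 9).
r4c7 = 9: in row 4, 9 can only go here (every other open cell in that row sees a 9).
r4c9 = 2: in row 4, 2 can only go here (every other open cell in that row sees a 2).
r5c2 = 2: in row 5, 2 can only go here (every other open cell in that row sees a 2).
r6c5 = 7: in row 6, 7 can only go here (every other open cell in that row sees a 7).
r8c2 = 4: in row 8, 4 can only go here (every other open cell in that row sees a 4).
r8c6 = 7: in row 8, 7 can only go here (every other open cell in that row sees a 7).
r2c6 = 3: row 2 has {6,8,9}; col 6 has {2,4,5,6,7}; box has {1,4,6,8,9} → only 3 remains.
r5c6 = 8: row 5 has {1,2,4,6,7,9}; col 6 has {2,3,4,5,6,7}; box has {2,4,6,7,9} → only 8 remains.
r5c7 = 5: row 5 has {1,2,4,6,7,8,9}; col 7 has {3,4,6,9}; box has {1,2,4,6,7,9} → only 5 remains.
r6c7 = 8: row 6 has {1,2,6,7,9}; col 7 has {3,4,5,6,9}; box has {1,2,4,5,6,7,9} → only 8 remains.
r6c9 = 3: row 6 has {1,2,6,7,8,9}; col 9 has {2,7,9}; box has {1,2,4,5,6,7,8,9} → only 3 remains.
r8c7 = 1: row 8 has {2,4,5,6,7,9}; col 7 has {3,4,5,6,8,9}; box has {3,4,7,9} → only 1 remains.
r8c9 = 8: row 8 has {1,2,4,5,6,7,9}; col 9 has {2,3,7,9}; box has {1,3,4,7,9} → only 8 remains.
r4c6 = 1: row 4 has {2,4,6,7,9}; col 6 has {2,3,4,5,6,7,8}; box has {2,4,6,7,8,9} → only 1 remains.
r5c1 = 3: row 5 has {1,2,4,5,6,7,8,9}; col 1 has {1,2,6,9}; box has {1,2,6,7,9} → only 3 remains.
r6c2 = 5: row 6 has {1,2,3,6,7,8,9}; col 2 has {2,4,6,7,9}; box has {1,2,3,6,7,9} → only 5 remains.
r6c3 = 4: row 6 has {1,2,3,5,6,7,8,9}; col 3 has {5,6,9}; box has {1,2,3,5,6,7,9} → only 4 remains.
r7c9 = 6: row 7 has {2,4,5,7,9}; col 9 has {2,3,7,8,9}; box has {1,3,4,7,8,9} → only 6 remains.
r8c5 = 3: row 8 has {1,2,4,5,6,7,8,9}; col 5 has {1,4,7,9}; box has {2,5,7} → only 3 remains.
r9c6 = 9: row 9 has {3}; col 6 has {1,2,3,4,5,6,7,8}; box has {2,3,5,7} → only 9 remains.
r9c9 = 5: row 9 has {3,9}; col 9 has {2,3,6,7,8,9}; box has {1,3,4,6,7,8,9} → only 5 remains.
r1c9 = 1: row 1 has {4,6,9}; col 9 has {2,3,5,6,7,8,9}; box has {6,8,9} → only 1 remains.
r3c2 = 3: row 3 has {1,6,8,9}; col 2 has {2,4,5,6,7,9}; box has {6,9} → only 3 remains.
r3c9 = 4: row 3 has {1,3,6,8,9}; col 9 has {1,2,3,5,6,7,8,9}; box has {1,6,8,9} → only 4 remains.
r4c1 = 8: row 4 has {1,2,4,6,7,9}; col 1 has {1,2,3,6,9}; box has {1,2,3,4,5,6,7,9} → only 8 remains.
r4c5 = 5: row 4 has {1,2,4,6,7,8,9}; col 5 has {1,3,4,7,9}; box has {1,2,4,6,7,8,9} → only 5 remains.
r7c4 = 1: row 7 has {2,4,5,6,7,9}; col 4 has {2,6,8,9}; box has {2,3,5,7,9} → only 1 remains.
r7c5 = 8: row 7 has {1,2,4,5,6,7,9}; col 5 has {1,3,4,5,7,9}; box has {1,2,3,5,7,9} → only 8 remains.

8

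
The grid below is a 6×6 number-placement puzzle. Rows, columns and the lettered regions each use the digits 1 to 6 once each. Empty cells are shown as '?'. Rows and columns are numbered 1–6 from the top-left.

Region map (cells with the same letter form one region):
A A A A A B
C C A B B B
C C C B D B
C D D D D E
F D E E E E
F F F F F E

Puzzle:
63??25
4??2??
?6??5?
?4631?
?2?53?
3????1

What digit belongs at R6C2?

R2C5 = 6: row 2 has {2,4}; col 5 has {1,2,3,5}; region has {2,5} → only 6 remains.
R2C6 = 3: row 2 has {2,4,6}; col 6 has {1,5}; region has {2,5,6} → only 3 remains.
R3C6 = 4: row 3 has {5,6}; col 6 has {1,3,5}; region has {2,3,5,6} → only 4 remains.
R4C6 = 2: row 4 has {1,3,4,6}; col 6 has {1,3,4,5}; region has {1,3,5} → only 2 remains.
R5C1 = 1: row 5 has {2,3,5}; col 1 has {3,4,6}; region has {3} → only 1 remains.
R5C3 = 4: row 5 has {1,2,3,5}; col 3 has {6}; region has {1,2,3,5} → only 4 remains.
R5C6 = 6: row 5 has {1,2,3,4,5}; col 6 has {1,2,3,4,5}; region has {1,2,3,4,5} → only 6 remains.
R6C2 = 5: row 6 has {1,3}; col 2 has {2,3,4,6}; region has {1,3} → only 5 remains.

5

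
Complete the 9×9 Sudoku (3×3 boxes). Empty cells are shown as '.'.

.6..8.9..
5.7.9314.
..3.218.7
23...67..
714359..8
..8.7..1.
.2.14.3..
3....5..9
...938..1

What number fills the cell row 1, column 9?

5

row 2, column 2 = 8 (sole candidate).
row 2, column 4 = 6 (sole candidate).
row 2, column 9 = 2 (sole candidate).
row 4, column 5 = 1 (sole candidate).
row 7, column 6 = 7 (sole candidate).
row 8, column 4 = 2 (sole candidate).
row 8, column 5 = 6 (sole candidate).
row 8, column 7 = 4 (sole candidate).
row 1, column 6 = 4 (sole candidate).
row 3, column 4 = 5 (sole candidate).
row 3, column 8 = 6 (sole candidate).
row 5, column 8 = 2 (sole candidate).
row 6, column 4 = 4 (sole candidate).
row 6, column 6 = 2 (sole candidate).
row 8, column 2 = 7 (sole candidate).
row 8, column 3 = 1 (sole candidate).
row 8, column 8 = 8 (sole candidate).
row 1, column 1 = 1 (sole candidate).
row 1, column 3 = 2 (sole candidate).
row 1, column 4 = 7 (sole candidate).
row 4, column 4 = 8 (sole candidate).
row 5, column 7 = 6 (sole candidate).
row 6, column 7 = 5 (sole candidate).
row 6, column 9 = 3 (sole candidate).
row 7, column 8 = 5 (sole candidate).
row 7, column 9 = 6 (sole candidate).
row 9, column 7 = 2 (sole candidate).
row 9, column 8 = 7 (sole candidate).
row 1, column 8 = 3 (sole candidate).
row 1, column 9 = 5: row 1 has {1,2,3,4,6,7,8,9}; col 9 has {1,2,3,6,7,8,9}; box has {1,2,3,4,6,7,8,9} → only 5 remains.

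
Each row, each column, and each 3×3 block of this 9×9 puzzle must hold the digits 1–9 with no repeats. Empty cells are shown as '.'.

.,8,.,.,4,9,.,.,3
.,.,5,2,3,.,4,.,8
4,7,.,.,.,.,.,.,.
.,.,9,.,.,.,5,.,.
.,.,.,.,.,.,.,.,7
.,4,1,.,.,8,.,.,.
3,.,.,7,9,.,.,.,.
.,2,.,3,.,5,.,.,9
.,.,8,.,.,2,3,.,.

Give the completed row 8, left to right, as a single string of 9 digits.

127385649

row 3, column 3 = 3 (hidden single in row 3).
row 6, column 8 = 3 (hidden single in row 6).
row 8, column 3 = 7: in column 3, 7 can only go here (every other open cell in that column sees a 7).
row 8, column 8 = 4: in row 8, 4 can only go here (every other open cell in that row sees a 4).
row 9, column 4 = 4 (hidden single in row 9).
row 9, column 8 = 7 (hidden single in row 9).
row 1, column 7 = 7 (hidden single in row 1).
row 2, column 6 = 7 (hidden single in row 2).
row 5, column 6 = 4 (hidden single in row 5).
row 4, column 9 = 4 (hidden single in row 4).
row 5, column 2 = 3 (hidden single in row 5).
row 4, column 2 = 6 (sole candidate).
row 4, column 4 = 1 (sole candidate).
row 4, column 6 = 3 (sole candidate).
row 5, column 3 = 2 (sole candidate).
row 1, column 3 = 6 (sole candidate).
row 1, column 4 = 5 (sole candidate).
row 7, column 3 = 4 (sole candidate).
row 2, column 8 = 6 (hidden single in row 2).
row 1, column 1 = 2 (hidden single in column 1).
row 1, column 8 = 1 (sole candidate).
row 5, column 7 = 1 (hidden single in row 5).
row 3, column 4 = 8 (hidden single in column 4).
row 8, column 5 = 8: in column 5, 8 can only go here (every other open cell in that column sees an 8).
row 8, column 7 = 6: row 8 has {2,3,4,5,7,8,9}; col 7 has {1,3,4,5,7}; box has {3,4,7,9} → only 6 remains.
row 8, column 1 = 1: row 8 has {2,3,4,5,6,7,8,9}; col 1 has {2,3,4}; box has {2,3,4,7,8} → only 1 remains.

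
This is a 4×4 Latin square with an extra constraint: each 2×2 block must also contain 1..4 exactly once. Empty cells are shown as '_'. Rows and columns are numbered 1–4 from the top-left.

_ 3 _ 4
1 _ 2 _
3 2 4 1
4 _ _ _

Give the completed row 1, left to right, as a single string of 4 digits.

r1c1 = 2: row 1 has {3,4}; col 1 has {1,3,4}; box has {1,3} → only 2 remains.
r1c3 = 1: row 1 has {2,3,4}; col 3 has {2,4}; box has {2,4} → only 1 remains.

2314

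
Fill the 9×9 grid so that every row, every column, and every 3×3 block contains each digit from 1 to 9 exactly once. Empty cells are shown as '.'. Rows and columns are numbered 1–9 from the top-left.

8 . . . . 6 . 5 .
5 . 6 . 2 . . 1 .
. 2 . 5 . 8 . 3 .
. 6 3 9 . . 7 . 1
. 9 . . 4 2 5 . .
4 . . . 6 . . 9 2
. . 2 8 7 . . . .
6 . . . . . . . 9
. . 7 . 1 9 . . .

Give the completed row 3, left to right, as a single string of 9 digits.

124598637

row 3, column 5 = 9: row 3 has {2,3,5,8}; col 5 has {1,2,4,6,7}; box has {2,5,6,8} → only 9 remains.
row 4, column 1 = 2 (sole candidate).
row 4, column 6 = 5 (sole candidate).
row 9, column 1 = 3 (sole candidate).
row 1, column 5 = 3 (sole candidate).
row 4, column 5 = 8 (sole candidate).
row 4, column 8 = 4 (sole candidate).
row 7, column 8 = 6 (sole candidate).
row 8, column 5 = 5 (sole candidate).
row 5, column 8 = 8 (sole candidate).
row 6, column 7 = 3 (sole candidate).
row 9, column 8 = 2 (sole candidate).
row 5, column 3 = 1 (sole candidate).
row 5, column 9 = 6 (sole candidate).
row 8, column 8 = 7 (sole candidate).
row 3, column 3 = 4: row 3 has {2,3,5,8,9}; col 3 has {1,2,3,6,7}; box has {2,5,6,8} → only 4 remains.
row 3, column 7 = 6: row 3 has {2,3,4,5,8,9}; col 7 has {3,5,7}; box has {1,3,5} → only 6 remains.
row 3, column 9 = 7: row 3 has {2,3,4,5,6,8,9}; col 9 has {1,2,6,9}; box has {1,3,5,6} → only 7 remains.
row 5, column 1 = 7 (sole candidate).
row 5, column 4 = 3 (sole candidate).
row 8, column 3 = 8 (sole candidate).
row 1, column 3 = 9 (sole candidate).
row 1, column 9 = 4 (sole candidate).
row 2, column 9 = 8 (sole candidate).
row 3, column 1 = 1: row 3 has {2,3,4,5,6,7,8,9}; col 1 has {2,3,4,5,6,7,8}; box has {2,4,5,6,8,9} → only 1 remains.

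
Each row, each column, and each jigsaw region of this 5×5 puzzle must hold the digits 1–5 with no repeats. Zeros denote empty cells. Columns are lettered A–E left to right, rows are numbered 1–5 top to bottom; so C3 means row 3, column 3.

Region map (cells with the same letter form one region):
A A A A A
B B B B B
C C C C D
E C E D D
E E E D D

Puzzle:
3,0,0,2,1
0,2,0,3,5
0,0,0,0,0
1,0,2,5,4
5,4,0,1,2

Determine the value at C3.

5

B1 = 5: row 1 has {1,2,3}; col 2 has {2,4}; region has {1,2,3} → only 5 remains.
C1 = 4: row 1 has {1,2,3,5}; col 3 has {2}; region has {1,2,3,5} → only 4 remains.
A2 = 4: row 2 has {2,3,5}; col 1 has {1,3,5}; region has {2,3,5} → only 4 remains.
C2 = 1: row 2 has {2,3,4,5}; col 3 has {2,4}; region has {2,3,4,5} → only 1 remains.
A3 = 2: row 3 has {}; col 1 has {1,3,4,5}; region has {} → only 2 remains.
D3 = 4: row 3 has {2}; col 4 has {1,2,3,5}; region has {2} → only 4 remains.
E3 = 3: row 3 has {2,4}; col 5 has {1,2,4,5}; region has {1,2,4,5} → only 3 remains.
B4 = 3: row 4 has {1,2,4,5}; col 2 has {2,4,5}; region has {2,4} → only 3 remains.
C5 = 3: row 5 has {1,2,4,5}; col 3 has {1,2,4}; region has {1,2,4,5} → only 3 remains.
B3 = 1: row 3 has {2,3,4}; col 2 has {2,3,4,5}; region has {2,3,4} → only 1 remains.
C3 = 5: row 3 has {1,2,3,4}; col 3 has {1,2,3,4}; region has {1,2,3,4} → only 5 remains.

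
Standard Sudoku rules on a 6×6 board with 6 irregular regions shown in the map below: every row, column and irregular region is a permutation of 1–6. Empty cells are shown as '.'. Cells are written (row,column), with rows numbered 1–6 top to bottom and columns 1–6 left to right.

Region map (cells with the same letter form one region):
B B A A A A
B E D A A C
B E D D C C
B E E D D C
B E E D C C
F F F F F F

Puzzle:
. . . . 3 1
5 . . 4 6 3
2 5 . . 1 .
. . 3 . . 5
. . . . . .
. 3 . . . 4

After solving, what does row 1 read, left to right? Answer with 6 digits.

465231

(3,6) = 6: row 3 has {1,2,5}; col 6 has {1,3,4,5}; region has {1,3,5} → only 6 remains.
(5,6) = 2: row 5 has {}; col 6 has {1,3,4,5,6}; region has {1,3,5,6} → only 2 remains.
(3,3) = 4: row 3 has {1,2,5,6}; col 3 has {3}; region has {} → only 4 remains.
(3,4) = 3: row 3 has {1,2,4,5,6}; col 4 has {4}; region has {4} → only 3 remains.
(4,5) = 2: row 4 has {3,5}; col 5 has {1,3,6}; region has {3,4} → only 2 remains.
(5,5) = 4: row 5 has {2}; col 5 has {1,2,3,6}; region has {1,2,3,5,6} → only 4 remains.
(6,5) = 5: row 6 has {3,4}; col 5 has {1,2,3,4,6}; region has {3,4} → only 5 remains.
(2,3) = 1: row 2 has {3,4,5,6}; col 3 has {3,4}; region has {2,3,4} → only 1 remains.
(4,4) = 6: row 4 has {2,3,5}; col 4 has {3,4}; region has {1,2,3,4} → only 6 remains.
(5,3) = 6: row 5 has {2,4}; col 3 has {1,3,4}; region has {3,5} → only 6 remains.
(5,4) = 5: row 5 has {2,4,6}; col 4 has {3,4,6}; region has {1,2,3,4,6} → only 5 remains.
(6,3) = 2: row 6 has {3,4,5}; col 3 has {1,3,4,6}; region has {3,4,5} → only 2 remains.
(6,4) = 1: row 6 has {2,3,4,5}; col 4 has {3,4,5,6}; region has {2,3,4,5} → only 1 remains.
(1,3) = 5: row 1 has {1,3}; col 3 has {1,2,3,4,6}; region has {1,3,4,6} → only 5 remains.
(1,4) = 2: row 1 has {1,3,5}; col 4 has {1,3,4,5,6}; region has {1,3,4,5,6} → only 2 remains.
(2,2) = 2: row 2 has {1,3,4,5,6}; col 2 has {3,5}; region has {3,5,6} → only 2 remains.
(5,2) = 1: row 5 has {2,4,5,6}; col 2 has {2,3,5}; region has {2,3,5,6} → only 1 remains.
(6,1) = 6: row 6 has {1,2,3,4,5}; col 1 has {2,5}; region has {1,2,3,4,5} → only 6 remains.
(1,1) = 4: row 1 has {1,2,3,5}; col 1 has {2,5,6}; region has {2,5} → only 4 remains.
(1,2) = 6: row 1 has {1,2,3,4,5}; col 2 has {1,2,3,5}; region has {2,4,5} → only 6 remains.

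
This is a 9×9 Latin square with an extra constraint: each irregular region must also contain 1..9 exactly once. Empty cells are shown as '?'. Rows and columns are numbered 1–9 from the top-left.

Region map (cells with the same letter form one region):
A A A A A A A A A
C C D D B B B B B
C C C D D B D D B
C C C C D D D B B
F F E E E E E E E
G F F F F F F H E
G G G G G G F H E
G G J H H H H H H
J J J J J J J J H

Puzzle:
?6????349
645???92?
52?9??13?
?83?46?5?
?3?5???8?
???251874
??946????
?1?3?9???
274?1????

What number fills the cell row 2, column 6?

8

row 3, column 3 = 7: row 3 has {1,2,3,5,9}; col 3 has {3,4,5,9}; region has {2,3,4,5,6,8} → only 7 remains.
row 3, column 5 = 8: row 3 has {1,2,3,5,7,9}; col 5 has {1,4,5,6}; region has {1,3,4,5,6,9} → only 8 remains.
row 3, column 6 = 4: row 3 has {1,2,3,5,7,8,9}; col 6 has {1,6,9}; region has {2,5,9} → only 4 remains.
row 3, column 9 = 6: row 3 has {1,2,3,4,5,7,8,9}; col 9 has {4,9}; region has {2,4,5,9} → only 6 remains.
row 4, column 4 = 1: row 4 has {3,4,5,6,8}; col 4 has {2,3,4,5,9}; region has {2,3,4,5,6,7,8} → only 1 remains.
row 4, column 9 = 7: row 4 has {1,3,4,5,6,8}; col 9 has {4,6,9}; region has {2,4,5,6,9} → only 7 remains.
row 6, column 1 = 3: row 6 has {1,2,4,5,7,8}; col 1 has {2,5,6}; region has {1,4,6,9} → only 3 remains.
row 6, column 2 = 9: row 6 has {1,2,3,4,5,7,8}; col 2 has {1,2,3,4,6,7,8}; region has {1,2,3,5,8} → only 9 remains.
row 6, column 3 = 6: row 6 has {1,2,3,4,5,7,8,9}; col 3 has {3,4,5,7,9}; region has {1,2,3,5,8,9} → only 6 remains.
row 7, column 2 = 5: row 7 has {4,6,9}; col 2 has {1,2,3,4,6,7,8,9}; region has {1,3,4,6,9} → only 5 remains.
row 7, column 7 = 7: row 7 has {4,5,6,9}; col 7 has {1,3,8,9}; region has {1,2,3,5,6,8,9} → only 7 remains.
row 7, column 8 = 1: row 7 has {4,5,6,7,9}; col 8 has {2,3,4,5,7,8}; region has {3,7,9} → only 1 remains.
row 8, column 3 = 8: row 8 has {1,3,9}; col 3 has {3,4,5,6,7,9}; region has {1,2,4,7} → only 8 remains.
row 8, column 5 = 2: row 8 has {1,3,8,9}; col 5 has {1,4,5,6,8}; region has {1,3,7,9} → only 2 remains.
row 8, column 8 = 6: row 8 has {1,2,3,8,9}; col 8 has {1,2,3,4,5,7,8}; region has {1,2,3,7,9} → only 6 remains.
row 8, column 9 = 5: row 8 has {1,2,3,6,8,9}; col 9 has {4,6,7,9}; region has {1,2,3,6,7,9} → only 5 remains.
row 9, column 4 = 6: row 9 has {1,2,4,7}; col 4 has {1,2,3,4,5,9}; region has {1,2,4,7,8} → only 6 remains.
row 9, column 7 = 5: row 9 has {1,2,4,6,7}; col 7 has {1,3,7,8,9}; region has {1,2,4,6,7,8} → only 5 remains.
row 9, column 8 = 9: row 9 has {1,2,4,5,6,7}; col 8 has {1,2,3,4,5,6,7,8}; region has {1,2,4,5,6,7,8} → only 9 remains.
row 9, column 9 = 8: row 9 has {1,2,4,5,6,7,9}; col 9 has {4,5,6,7,9}; region has {1,2,3,5,6,7,9} → only 8 remains.
row 1, column 5 = 7: row 1 has {3,4,6,9}; col 5 has {1,2,4,5,6,8}; region has {3,4,6,9} → only 7 remains.
row 2, column 4 = 7: row 2 has {2,4,5,6,9}; col 4 has {1,2,3,4,5,6,9}; region has {1,3,4,5,6,8,9} → only 7 remains.
row 2, column 5 = 3: row 2 has {2,4,5,6,7,9}; col 5 has {1,2,4,5,6,7,8}; region has {2,4,5,6,7,9} → only 3 remains.
row 2, column 6 = 8: row 2 has {2,3,4,5,6,7,9}; col 6 has {1,4,6,9}; region has {2,3,4,5,6,7,9} → only 8 remains.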